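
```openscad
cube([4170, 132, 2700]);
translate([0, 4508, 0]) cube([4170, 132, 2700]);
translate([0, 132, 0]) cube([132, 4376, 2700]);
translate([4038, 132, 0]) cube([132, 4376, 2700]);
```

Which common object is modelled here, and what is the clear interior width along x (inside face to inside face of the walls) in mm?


A house (or room) frame. The interior width is 3906 mm.

Four 2700 mm walls enclosing a rectangle with no floor or roof — a room or house frame. Outside width is 4170 mm and wall thickness is 132 mm, so the interior width is 4170 − 2 × 132 = 3906 mm.


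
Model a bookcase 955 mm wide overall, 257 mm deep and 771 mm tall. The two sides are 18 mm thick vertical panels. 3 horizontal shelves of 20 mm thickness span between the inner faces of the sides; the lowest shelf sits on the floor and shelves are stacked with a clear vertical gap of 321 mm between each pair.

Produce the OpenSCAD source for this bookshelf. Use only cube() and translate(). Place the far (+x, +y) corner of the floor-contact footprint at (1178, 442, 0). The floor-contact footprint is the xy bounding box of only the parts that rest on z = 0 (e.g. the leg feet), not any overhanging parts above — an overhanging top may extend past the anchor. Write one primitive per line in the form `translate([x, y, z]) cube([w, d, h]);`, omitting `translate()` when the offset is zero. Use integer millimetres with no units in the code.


translate([223, 185, 0]) cube([18, 257, 771]);
translate([1160, 185, 0]) cube([18, 257, 771]);
translate([241, 185, 0]) cube([919, 257, 20]);
translate([241, 185, 341]) cube([919, 257, 20]);
translate([241, 185, 682]) cube([919, 257, 20]);


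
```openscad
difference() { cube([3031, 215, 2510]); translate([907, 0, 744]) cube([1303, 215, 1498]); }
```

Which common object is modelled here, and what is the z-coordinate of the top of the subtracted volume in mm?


A wall with a window opening. The window head height is 2242 mm.

A wall with a rectangular opening subtracted — a window. Sill at z = 744, opening 1498 mm tall, so the head is at 744 + 1498 = 2242 mm.


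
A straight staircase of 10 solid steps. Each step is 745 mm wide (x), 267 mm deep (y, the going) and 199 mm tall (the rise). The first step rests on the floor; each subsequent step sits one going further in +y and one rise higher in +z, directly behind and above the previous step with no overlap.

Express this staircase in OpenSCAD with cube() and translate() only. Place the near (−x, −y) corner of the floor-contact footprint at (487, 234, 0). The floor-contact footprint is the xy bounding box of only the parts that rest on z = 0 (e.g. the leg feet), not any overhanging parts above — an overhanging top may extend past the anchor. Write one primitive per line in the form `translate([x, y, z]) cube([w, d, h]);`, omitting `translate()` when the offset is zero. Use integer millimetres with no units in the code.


translate([487, 234, 0]) cube([745, 267, 199]);
translate([487, 501, 199]) cube([745, 267, 199]);
translate([487, 768, 398]) cube([745, 267, 199]);
translate([487, 1035, 597]) cube([745, 267, 199]);
translate([487, 1302, 796]) cube([745, 267, 199]);
translate([487, 1569, 995]) cube([745, 267, 199]);
translate([487, 1836, 1194]) cube([745, 267, 199]);
translate([487, 2103, 1393]) cube([745, 267, 199]);
translate([487, 2370, 1592]) cube([745, 267, 199]);
translate([487, 2637, 1791]) cube([745, 267, 199]);


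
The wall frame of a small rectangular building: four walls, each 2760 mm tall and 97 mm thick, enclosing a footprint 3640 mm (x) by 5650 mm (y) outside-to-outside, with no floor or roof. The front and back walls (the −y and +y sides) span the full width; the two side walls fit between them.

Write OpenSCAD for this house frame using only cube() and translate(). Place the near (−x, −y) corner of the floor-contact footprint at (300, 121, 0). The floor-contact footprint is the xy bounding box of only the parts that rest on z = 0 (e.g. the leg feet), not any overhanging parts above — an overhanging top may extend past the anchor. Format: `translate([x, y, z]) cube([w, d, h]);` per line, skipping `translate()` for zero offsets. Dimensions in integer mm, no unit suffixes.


translate([300, 121, 0]) cube([3640, 97, 2760]);
translate([300, 5674, 0]) cube([3640, 97, 2760]);
translate([300, 218, 0]) cube([97, 5456, 2760]);
translate([3843, 218, 0]) cube([97, 5456, 2760]);


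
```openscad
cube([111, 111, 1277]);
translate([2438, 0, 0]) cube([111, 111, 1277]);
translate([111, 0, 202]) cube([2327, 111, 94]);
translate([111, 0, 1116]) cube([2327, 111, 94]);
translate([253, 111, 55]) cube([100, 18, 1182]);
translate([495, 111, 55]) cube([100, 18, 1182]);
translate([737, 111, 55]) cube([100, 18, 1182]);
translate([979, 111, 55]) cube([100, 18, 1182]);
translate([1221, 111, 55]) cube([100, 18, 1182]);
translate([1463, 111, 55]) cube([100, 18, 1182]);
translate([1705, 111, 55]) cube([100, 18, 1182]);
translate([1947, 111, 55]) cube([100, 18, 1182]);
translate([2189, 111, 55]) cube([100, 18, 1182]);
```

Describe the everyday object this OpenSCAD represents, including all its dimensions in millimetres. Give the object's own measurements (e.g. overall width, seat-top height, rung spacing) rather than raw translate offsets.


A fence section. Two 111×111 mm posts, 1277 mm tall, stand on the floor with a clear span of 2327 mm between their inner faces. Two horizontal rails of 111×94 mm section span the gap between the posts with their undersides at z = 202 mm and z = 1116 mm, flush with the posts' −y face. 9 pickets, each 100 mm wide, 18 mm thick and 1182 mm tall, are fixed to the +y face of the rails with their bottoms at z = 55 mm, spaced across the span with a 142 mm gap after the −x post and between neighbouring pickets, with 149 mm left before the +x post.


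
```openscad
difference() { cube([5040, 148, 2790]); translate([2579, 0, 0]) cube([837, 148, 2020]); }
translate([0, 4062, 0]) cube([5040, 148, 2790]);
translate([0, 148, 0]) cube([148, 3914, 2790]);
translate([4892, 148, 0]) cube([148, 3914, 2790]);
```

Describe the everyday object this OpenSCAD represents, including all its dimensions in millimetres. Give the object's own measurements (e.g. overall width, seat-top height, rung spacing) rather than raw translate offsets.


A single room: four walls, each 2790 mm tall and 148 mm thick, enclosing an outside footprint 5040×4210 mm (x × y), no floor or roof. The front and back walls (−y and +y sides) run the full x-width; the side walls fit between their inner faces. A door opening 837 mm wide and 2020 mm tall is cut through the front wall from the floor up, its −x edge 2579 mm from the wall's −x end.


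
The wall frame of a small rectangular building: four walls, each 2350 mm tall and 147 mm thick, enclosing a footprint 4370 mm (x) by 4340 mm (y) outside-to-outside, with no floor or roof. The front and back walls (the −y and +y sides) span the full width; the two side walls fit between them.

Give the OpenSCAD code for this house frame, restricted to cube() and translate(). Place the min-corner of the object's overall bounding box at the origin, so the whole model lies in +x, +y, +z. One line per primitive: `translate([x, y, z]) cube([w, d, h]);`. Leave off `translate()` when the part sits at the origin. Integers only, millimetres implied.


cube([4370, 147, 2350]);
translate([0, 4193, 0]) cube([4370, 147, 2350]);
translate([0, 147, 0]) cube([147, 4046, 2350]);
translate([4223, 147, 0]) cube([147, 4046, 2350]);


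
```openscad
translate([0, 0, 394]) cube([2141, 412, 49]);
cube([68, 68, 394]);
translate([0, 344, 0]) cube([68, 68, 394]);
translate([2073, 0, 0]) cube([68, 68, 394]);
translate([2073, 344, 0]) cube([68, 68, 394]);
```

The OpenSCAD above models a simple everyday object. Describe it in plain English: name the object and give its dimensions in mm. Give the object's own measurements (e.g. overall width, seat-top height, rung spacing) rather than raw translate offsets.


A bench: a 2141×412 mm seat slab, 49 mm thick, top at z = 443 mm, on four 68×68 mm square legs flush with the seat corners and standing on z = 0.


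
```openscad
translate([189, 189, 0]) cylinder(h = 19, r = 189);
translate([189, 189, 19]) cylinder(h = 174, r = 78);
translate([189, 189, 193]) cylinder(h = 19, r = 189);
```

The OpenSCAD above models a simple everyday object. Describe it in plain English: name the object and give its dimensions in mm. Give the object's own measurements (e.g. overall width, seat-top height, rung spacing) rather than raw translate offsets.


A spool: two coaxial disc flanges of radius 189 mm and thickness 19 mm, joined by a core cylinder of radius 78 mm and height 174 mm. The lower flange rests on z = 0 and the three cylinders share a vertical axis.


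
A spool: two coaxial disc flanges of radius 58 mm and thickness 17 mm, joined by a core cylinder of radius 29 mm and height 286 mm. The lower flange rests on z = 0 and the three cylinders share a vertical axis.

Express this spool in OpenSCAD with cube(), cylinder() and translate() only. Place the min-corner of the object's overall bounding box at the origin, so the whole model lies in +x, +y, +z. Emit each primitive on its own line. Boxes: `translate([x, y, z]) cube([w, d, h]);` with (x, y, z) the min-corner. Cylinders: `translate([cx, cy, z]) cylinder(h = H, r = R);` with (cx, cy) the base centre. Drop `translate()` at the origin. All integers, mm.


translate([58, 58, 0]) cylinder(h = 17, r = 58);
translate([58, 58, 17]) cylinder(h = 286, r = 29);
translate([58, 58, 303]) cylinder(h = 17, r = 58);


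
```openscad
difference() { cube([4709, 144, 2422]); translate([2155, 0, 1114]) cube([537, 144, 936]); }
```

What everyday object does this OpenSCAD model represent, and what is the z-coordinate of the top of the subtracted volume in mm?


A wall with a window opening. The window head height is 2050 mm.

A wall with a rectangular opening subtracted — a window. Sill at z = 1114, opening 936 mm tall, so the head is at 1114 + 936 = 2050 mm.


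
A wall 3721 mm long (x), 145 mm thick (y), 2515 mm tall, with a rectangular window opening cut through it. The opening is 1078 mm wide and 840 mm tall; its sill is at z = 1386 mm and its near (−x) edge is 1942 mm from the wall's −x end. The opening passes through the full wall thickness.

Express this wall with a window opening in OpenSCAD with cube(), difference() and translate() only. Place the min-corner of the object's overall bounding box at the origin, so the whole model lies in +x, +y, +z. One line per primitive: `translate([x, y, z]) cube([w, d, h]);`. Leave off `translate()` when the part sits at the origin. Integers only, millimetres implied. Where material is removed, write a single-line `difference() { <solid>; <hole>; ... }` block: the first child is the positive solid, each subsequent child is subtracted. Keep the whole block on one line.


difference() { cube([3721, 145, 2515]); translate([1942, 0, 1386]) cube([1078, 145, 840]); }


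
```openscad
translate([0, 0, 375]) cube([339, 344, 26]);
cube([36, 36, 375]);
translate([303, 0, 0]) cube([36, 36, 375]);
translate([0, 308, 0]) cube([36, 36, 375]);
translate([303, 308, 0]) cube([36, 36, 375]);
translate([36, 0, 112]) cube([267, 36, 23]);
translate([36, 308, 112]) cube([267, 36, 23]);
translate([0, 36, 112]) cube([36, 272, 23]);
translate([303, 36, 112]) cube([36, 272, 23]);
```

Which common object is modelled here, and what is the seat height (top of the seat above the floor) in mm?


A stool. The seat height is 401 mm.

A 339×344×26 slab at z = 375 on four corner posts — a stool. The seat top is 375 + 26 = 401 mm.


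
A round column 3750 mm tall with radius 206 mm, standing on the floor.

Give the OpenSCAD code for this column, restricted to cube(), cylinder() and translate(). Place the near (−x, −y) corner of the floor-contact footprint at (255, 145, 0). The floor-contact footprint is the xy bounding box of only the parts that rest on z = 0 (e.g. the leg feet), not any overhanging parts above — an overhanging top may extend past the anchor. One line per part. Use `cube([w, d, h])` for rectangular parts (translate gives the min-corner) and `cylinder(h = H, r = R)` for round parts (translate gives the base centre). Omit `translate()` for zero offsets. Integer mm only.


translate([461, 351, 0]) cylinder(h = 3750, r = 206);


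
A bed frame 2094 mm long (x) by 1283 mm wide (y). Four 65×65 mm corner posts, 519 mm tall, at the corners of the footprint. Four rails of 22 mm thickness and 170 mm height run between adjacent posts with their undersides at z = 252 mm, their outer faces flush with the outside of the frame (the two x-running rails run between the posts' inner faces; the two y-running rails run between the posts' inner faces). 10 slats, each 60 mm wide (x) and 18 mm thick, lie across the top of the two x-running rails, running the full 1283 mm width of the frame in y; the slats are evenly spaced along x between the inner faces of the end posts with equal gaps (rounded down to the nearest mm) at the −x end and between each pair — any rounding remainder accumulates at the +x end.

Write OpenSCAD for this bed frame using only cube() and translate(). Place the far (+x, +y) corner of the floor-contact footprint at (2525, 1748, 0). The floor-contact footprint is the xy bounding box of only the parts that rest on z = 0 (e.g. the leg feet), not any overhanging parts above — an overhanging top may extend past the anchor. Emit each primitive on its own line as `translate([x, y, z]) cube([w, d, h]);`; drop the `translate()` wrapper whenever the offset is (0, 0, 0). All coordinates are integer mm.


translate([431, 465, 0]) cube([65, 65, 519]);
translate([431, 1683, 0]) cube([65, 65, 519]);
translate([2460, 465, 0]) cube([65, 65, 519]);
translate([2460, 1683, 0]) cube([65, 65, 519]);
translate([496, 465, 252]) cube([1964, 22, 170]);
translate([496, 1726, 252]) cube([1964, 22, 170]);
translate([431, 530, 252]) cube([22, 1153, 170]);
translate([2503, 530, 252]) cube([22, 1153, 170]);
translate([620, 465, 422]) cube([60, 1283, 18]);
translate([804, 465, 422]) cube([60, 1283, 18]);
translate([988, 465, 422]) cube([60, 1283, 18]);
translate([1172, 465, 422]) cube([60, 1283, 18]);
translate([1356, 465, 422]) cube([60, 1283, 18]);
translate([1540, 465, 422]) cube([60, 1283, 18]);
translate([1724, 465, 422]) cube([60, 1283, 18]);
translate([1908, 465, 422]) cube([60, 1283, 18]);
translate([2092, 465, 422]) cube([60, 1283, 18]);
translate([2276, 465, 422]) cube([60, 1283, 18]);


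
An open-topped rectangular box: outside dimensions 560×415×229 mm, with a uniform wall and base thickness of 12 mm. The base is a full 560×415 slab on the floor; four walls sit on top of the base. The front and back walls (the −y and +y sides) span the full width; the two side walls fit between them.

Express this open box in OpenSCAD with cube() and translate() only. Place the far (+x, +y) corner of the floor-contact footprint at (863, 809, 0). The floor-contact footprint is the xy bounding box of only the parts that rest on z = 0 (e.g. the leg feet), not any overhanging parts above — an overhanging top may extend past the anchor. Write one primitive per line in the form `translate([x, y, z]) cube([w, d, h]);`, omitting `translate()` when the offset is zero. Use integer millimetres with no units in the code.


translate([303, 394, 0]) cube([560, 415, 12]);
translate([303, 394, 12]) cube([560, 12, 217]);
translate([303, 797, 12]) cube([560, 12, 217]);
translate([303, 406, 12]) cube([12, 391, 217]);
translate([851, 406, 12]) cube([12, 391, 217]);


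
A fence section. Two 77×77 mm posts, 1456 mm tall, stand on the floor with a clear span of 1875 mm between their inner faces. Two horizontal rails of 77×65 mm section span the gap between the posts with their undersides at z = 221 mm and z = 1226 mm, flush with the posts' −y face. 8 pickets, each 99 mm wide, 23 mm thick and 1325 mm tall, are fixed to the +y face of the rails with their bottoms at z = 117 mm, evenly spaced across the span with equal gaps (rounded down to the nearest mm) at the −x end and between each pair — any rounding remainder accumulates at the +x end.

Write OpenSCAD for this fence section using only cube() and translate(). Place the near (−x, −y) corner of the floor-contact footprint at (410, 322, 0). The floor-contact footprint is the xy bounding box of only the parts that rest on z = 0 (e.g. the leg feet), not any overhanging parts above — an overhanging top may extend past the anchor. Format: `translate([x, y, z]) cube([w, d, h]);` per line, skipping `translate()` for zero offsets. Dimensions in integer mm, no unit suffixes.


translate([410, 322, 0]) cube([77, 77, 1456]);
translate([2362, 322, 0]) cube([77, 77, 1456]);
translate([487, 322, 221]) cube([1875, 77, 65]);
translate([487, 322, 1226]) cube([1875, 77, 65]);
translate([607, 399, 117]) cube([99, 23, 1325]);
translate([826, 399, 117]) cube([99, 23, 1325]);
translate([1045, 399, 117]) cube([99, 23, 1325]);
translate([1264, 399, 117]) cube([99, 23, 1325]);
translate([1483, 399, 117]) cube([99, 23, 1325]);
translate([1702, 399, 117]) cube([99, 23, 1325]);
translate([1921, 399, 117]) cube([99, 23, 1325]);
translate([2140, 399, 117]) cube([99, 23, 1325]);


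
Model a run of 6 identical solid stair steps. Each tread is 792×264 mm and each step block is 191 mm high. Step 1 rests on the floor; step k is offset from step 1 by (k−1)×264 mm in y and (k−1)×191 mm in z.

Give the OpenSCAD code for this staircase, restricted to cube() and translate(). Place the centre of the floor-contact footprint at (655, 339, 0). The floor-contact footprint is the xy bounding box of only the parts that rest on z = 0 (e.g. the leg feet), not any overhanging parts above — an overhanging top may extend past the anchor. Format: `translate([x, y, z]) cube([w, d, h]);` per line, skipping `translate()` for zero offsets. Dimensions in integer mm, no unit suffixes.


translate([259, 207, 0]) cube([792, 264, 191]);
translate([259, 471, 191]) cube([792, 264, 191]);
translate([259, 735, 382]) cube([792, 264, 191]);
translate([259, 999, 573]) cube([792, 264, 191]);
translate([259, 1263, 764]) cube([792, 264, 191]);
translate([259, 1527, 955]) cube([792, 264, 191]);


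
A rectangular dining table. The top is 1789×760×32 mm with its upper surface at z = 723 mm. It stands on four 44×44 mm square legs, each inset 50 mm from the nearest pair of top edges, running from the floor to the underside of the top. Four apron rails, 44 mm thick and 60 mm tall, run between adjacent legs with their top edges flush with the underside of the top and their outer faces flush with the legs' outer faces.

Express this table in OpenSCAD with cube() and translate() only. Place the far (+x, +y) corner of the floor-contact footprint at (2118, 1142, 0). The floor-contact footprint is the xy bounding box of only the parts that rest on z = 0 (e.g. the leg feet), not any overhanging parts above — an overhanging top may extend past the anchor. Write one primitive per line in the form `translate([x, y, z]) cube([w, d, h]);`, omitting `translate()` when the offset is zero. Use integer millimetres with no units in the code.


translate([379, 432, 691]) cube([1789, 760, 32]);
translate([429, 482, 0]) cube([44, 44, 691]);
translate([2074, 482, 0]) cube([44, 44, 691]);
translate([429, 1098, 0]) cube([44, 44, 691]);
translate([2074, 1098, 0]) cube([44, 44, 691]);
translate([473, 482, 631]) cube([1601, 44, 60]);
translate([473, 1098, 631]) cube([1601, 44, 60]);
translate([429, 526, 631]) cube([44, 572, 60]);
translate([2074, 526, 631]) cube([44, 572, 60]);


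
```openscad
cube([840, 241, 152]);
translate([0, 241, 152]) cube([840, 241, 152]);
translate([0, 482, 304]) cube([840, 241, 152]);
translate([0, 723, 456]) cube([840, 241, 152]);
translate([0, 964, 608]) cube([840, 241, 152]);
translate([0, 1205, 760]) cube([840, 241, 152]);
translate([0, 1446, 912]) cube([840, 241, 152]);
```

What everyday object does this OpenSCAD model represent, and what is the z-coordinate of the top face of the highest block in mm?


A staircase. The total rise is 1064 mm.

7 identical blocks, each offset up and back from the previous — a staircase. Each step is 152 mm tall and there are 7 of them, so the total rise is 7 × 152 = 1064 mm.


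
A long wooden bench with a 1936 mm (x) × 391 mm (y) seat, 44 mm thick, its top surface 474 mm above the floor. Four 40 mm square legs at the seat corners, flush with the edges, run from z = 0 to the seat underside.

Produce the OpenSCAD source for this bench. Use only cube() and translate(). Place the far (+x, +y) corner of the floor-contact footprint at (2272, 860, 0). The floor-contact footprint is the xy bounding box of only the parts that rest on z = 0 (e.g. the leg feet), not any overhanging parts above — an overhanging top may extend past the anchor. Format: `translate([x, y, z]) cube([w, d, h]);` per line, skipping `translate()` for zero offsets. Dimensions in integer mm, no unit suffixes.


// leg_h = 474 − 44 = 430
translate([336, 469, 430]) cube([1936, 391, 44]);
translate([336, 469, 0]) cube([40, 40, 430]);
translate([336, 820, 0]) cube([40, 40, 430]);
translate([2232, 469, 0]) cube([40, 40, 430]);
translate([2232, 820, 0]) cube([40, 40, 430]);


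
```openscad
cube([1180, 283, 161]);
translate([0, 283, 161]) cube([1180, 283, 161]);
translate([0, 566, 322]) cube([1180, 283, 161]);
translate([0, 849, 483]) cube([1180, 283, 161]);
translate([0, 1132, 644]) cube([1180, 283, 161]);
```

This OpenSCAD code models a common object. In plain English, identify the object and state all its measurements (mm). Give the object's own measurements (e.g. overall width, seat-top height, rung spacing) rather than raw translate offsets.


A straight staircase of 5 solid steps. Each step is 1180 mm wide (x), 283 mm deep (y, the going) and 161 mm tall (the rise). The first step rests on the floor; each subsequent step sits one going further in +y and one rise higher in +z, directly behind and above the previous step with no overlap.


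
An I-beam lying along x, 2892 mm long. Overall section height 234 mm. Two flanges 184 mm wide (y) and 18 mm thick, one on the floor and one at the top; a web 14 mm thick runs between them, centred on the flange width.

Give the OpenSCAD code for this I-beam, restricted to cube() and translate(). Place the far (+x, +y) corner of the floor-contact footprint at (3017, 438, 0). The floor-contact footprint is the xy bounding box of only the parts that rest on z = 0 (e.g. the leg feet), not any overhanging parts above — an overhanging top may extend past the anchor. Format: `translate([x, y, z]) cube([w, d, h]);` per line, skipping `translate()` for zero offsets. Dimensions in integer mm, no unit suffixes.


translate([125, 254, 0]) cube([2892, 184, 18]);
translate([125, 339, 18]) cube([2892, 14, 198]);
translate([125, 254, 216]) cube([2892, 184, 18]);


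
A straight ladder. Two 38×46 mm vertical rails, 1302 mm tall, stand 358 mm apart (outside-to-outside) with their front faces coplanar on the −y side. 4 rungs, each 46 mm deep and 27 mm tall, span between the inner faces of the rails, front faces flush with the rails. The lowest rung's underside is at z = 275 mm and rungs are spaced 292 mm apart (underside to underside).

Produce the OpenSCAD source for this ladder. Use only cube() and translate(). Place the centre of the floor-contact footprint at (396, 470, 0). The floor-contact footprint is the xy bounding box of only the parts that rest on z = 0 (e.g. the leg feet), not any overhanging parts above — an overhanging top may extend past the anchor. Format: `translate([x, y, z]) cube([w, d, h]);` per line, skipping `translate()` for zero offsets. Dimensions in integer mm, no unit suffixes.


translate([217, 447, 0]) cube([38, 46, 1302]);
translate([537, 447, 0]) cube([38, 46, 1302]);
translate([255, 447, 275]) cube([282, 46, 27]);
translate([255, 447, 567]) cube([282, 46, 27]);
translate([255, 447, 859]) cube([282, 46, 27]);
translate([255, 447, 1151]) cube([282, 46, 27]);


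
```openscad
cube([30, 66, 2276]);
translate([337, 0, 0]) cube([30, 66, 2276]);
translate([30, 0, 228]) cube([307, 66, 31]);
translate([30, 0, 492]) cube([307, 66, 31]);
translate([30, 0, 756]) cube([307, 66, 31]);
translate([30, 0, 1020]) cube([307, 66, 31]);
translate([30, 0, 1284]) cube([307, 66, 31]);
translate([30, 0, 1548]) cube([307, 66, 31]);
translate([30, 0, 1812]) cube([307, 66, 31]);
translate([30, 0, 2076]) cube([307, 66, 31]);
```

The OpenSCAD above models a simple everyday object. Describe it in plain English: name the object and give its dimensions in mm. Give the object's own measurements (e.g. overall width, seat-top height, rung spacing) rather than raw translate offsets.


A straight ladder. Two 30×66 mm vertical rails, 2276 mm tall, stand 367 mm apart (outside-to-outside) with their front faces coplanar on the −y side. 8 rungs, each 66 mm deep and 31 mm tall, span between the inner faces of the rails, front faces flush with the rails. The lowest rung's underside is at z = 228 mm and rungs are spaced 264 mm apart (underside to underside).


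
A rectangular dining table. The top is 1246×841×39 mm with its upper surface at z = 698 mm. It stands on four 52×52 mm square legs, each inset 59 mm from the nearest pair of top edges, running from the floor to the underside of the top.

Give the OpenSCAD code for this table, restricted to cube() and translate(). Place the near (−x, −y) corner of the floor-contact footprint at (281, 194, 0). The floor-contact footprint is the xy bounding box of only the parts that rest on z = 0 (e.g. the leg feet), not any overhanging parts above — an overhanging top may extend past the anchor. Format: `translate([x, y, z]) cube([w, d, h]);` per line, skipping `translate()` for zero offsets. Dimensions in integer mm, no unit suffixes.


translate([222, 135, 659]) cube([1246, 841, 39]);
translate([281, 194, 0]) cube([52, 52, 659]);
translate([1357, 194, 0]) cube([52, 52, 659]);
translate([281, 865, 0]) cube([52, 52, 659]);
translate([1357, 865, 0]) cube([52, 52, 659]);


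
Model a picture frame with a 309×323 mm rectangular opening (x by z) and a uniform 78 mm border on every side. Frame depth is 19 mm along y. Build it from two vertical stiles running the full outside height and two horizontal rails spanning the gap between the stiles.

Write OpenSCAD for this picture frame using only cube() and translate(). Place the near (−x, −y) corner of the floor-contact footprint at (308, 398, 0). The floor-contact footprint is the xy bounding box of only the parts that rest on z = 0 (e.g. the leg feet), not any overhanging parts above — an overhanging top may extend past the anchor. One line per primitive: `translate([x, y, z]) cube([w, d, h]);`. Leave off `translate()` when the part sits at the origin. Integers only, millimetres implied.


translate([308, 398, 0]) cube([78, 19, 479]);
translate([695, 398, 0]) cube([78, 19, 479]);
translate([386, 398, 0]) cube([309, 19, 78]);
translate([386, 398, 401]) cube([309, 19, 78]);


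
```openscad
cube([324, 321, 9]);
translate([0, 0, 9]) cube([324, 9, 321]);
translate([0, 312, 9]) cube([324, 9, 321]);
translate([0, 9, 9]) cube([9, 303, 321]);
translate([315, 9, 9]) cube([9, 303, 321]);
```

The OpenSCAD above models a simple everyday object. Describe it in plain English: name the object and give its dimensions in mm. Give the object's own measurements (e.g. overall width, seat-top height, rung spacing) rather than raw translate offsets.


An open-topped rectangular box: outside dimensions 324×321×330 mm, with a uniform wall and base thickness of 9 mm. The base is a full 324×321 slab on the floor; four walls sit on top of the base. The front and back walls (the −y and +y sides) span the full width; the two side walls fit between them.


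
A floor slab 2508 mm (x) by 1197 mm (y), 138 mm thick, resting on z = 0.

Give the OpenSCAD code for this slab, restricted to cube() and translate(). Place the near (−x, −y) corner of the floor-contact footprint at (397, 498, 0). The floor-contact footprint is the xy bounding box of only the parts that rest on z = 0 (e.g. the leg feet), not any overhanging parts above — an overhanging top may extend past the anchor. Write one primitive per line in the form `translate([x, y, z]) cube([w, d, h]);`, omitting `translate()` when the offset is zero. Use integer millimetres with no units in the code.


translate([397, 498, 0]) cube([2508, 1197, 138]);


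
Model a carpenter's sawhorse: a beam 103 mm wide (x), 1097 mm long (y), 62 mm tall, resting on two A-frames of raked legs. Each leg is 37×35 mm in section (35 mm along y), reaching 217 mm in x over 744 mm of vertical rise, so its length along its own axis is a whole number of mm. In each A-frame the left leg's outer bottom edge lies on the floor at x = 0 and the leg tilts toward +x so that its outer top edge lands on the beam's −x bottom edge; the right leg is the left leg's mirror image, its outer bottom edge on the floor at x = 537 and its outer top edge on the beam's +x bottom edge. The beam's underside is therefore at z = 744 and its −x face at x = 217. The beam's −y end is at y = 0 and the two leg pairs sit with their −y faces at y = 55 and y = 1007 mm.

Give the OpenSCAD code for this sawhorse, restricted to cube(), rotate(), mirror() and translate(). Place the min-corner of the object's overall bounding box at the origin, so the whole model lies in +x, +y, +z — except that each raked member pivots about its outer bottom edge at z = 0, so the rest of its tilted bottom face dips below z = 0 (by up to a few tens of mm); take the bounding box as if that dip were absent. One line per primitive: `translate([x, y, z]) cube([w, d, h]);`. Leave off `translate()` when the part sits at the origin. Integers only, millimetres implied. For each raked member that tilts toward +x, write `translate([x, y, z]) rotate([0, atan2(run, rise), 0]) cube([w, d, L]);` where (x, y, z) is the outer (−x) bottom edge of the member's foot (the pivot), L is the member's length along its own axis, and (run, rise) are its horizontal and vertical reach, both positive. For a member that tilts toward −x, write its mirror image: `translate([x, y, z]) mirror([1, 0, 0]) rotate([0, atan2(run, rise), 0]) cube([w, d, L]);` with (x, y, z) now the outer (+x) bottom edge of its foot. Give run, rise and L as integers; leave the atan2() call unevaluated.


translate([217, 0, 744]) cube([103, 1097, 62]);
translate([0, 55, 0]) rotate([0, atan2(217, 744), 0]) cube([37, 35, 775]);
translate([537, 55, 0]) mirror([1, 0, 0]) rotate([0, atan2(217, 744), 0]) cube([37, 35, 775]);
translate([0, 1007, 0]) rotate([0, atan2(217, 744), 0]) cube([37, 35, 775]);
translate([537, 1007, 0]) mirror([1, 0, 0]) rotate([0, atan2(217, 744), 0]) cube([37, 35, 775]);


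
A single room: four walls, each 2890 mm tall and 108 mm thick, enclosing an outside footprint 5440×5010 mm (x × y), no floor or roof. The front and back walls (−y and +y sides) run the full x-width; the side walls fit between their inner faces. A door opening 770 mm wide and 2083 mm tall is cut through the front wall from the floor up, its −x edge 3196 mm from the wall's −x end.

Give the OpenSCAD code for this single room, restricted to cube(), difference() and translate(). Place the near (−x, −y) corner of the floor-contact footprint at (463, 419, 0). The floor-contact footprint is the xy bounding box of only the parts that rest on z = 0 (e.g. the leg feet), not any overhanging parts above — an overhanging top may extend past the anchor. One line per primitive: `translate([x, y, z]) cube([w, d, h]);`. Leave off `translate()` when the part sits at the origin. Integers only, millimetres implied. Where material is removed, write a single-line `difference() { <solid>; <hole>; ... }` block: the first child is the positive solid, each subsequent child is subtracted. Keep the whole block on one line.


difference() { translate([463, 419, 0]) cube([5440, 108, 2890]); translate([3659, 419, 0]) cube([770, 108, 2083]); }
translate([463, 5321, 0]) cube([5440, 108, 2890]);
translate([463, 527, 0]) cube([108, 4794, 2890]);
translate([5795, 527, 0]) cube([108, 4794, 2890]);


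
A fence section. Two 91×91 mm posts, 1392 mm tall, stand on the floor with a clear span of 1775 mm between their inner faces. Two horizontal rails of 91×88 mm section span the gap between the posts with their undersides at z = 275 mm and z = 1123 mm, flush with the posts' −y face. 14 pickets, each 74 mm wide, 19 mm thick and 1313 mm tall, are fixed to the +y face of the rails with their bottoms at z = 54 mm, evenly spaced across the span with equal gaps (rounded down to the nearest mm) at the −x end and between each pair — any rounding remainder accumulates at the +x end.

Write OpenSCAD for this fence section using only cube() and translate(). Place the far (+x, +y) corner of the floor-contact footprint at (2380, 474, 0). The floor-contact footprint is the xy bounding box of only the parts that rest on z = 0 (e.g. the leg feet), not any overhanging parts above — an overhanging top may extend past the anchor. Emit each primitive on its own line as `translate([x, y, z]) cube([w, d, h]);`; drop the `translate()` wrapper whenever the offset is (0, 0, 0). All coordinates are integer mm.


translate([423, 383, 0]) cube([91, 91, 1392]);
translate([2289, 383, 0]) cube([91, 91, 1392]);
translate([514, 383, 275]) cube([1775, 91, 88]);
translate([514, 383, 1123]) cube([1775, 91, 88]);
translate([563, 474, 54]) cube([74, 19, 1313]);
translate([686, 474, 54]) cube([74, 19, 1313]);
translate([809, 474, 54]) cube([74, 19, 1313]);
translate([932, 474, 54]) cube([74, 19, 1313]);
translate([1055, 474, 54]) cube([74, 19, 1313]);
translate([1178, 474, 54]) cube([74, 19, 1313]);
translate([1301, 474, 54]) cube([74, 19, 1313]);
translate([1424, 474, 54]) cube([74, 19, 1313]);
translate([1547, 474, 54]) cube([74, 19, 1313]);
translate([1670, 474, 54]) cube([74, 19, 1313]);
translate([1793, 474, 54]) cube([74, 19, 1313]);
translate([1916, 474, 54]) cube([74, 19, 1313]);
translate([2039, 474, 54]) cube([74, 19, 1313]);
translate([2162, 474, 54]) cube([74, 19, 1313]);


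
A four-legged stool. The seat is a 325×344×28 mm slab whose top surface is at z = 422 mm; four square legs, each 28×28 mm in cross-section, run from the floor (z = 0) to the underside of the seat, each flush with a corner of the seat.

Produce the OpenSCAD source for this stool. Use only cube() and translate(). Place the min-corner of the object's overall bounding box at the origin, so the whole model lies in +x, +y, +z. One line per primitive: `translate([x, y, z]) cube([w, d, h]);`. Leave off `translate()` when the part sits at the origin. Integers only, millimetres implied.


translate([0, 0, 394]) cube([325, 344, 28]);
cube([28, 28, 394]);
translate([297, 0, 0]) cube([28, 28, 394]);
translate([0, 316, 0]) cube([28, 28, 394]);
translate([297, 316, 0]) cube([28, 28, 394]);


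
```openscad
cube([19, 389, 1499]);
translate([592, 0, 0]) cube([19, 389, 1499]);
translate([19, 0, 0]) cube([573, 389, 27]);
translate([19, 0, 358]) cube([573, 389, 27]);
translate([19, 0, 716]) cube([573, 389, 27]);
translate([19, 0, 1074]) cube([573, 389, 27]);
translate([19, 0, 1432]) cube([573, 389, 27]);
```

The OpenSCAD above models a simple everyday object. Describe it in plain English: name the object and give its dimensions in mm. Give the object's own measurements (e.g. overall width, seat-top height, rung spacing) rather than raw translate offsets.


An open bookshelf. Two side panels, each 19 mm thick, 389 mm deep and 1499 mm tall, stand 611 mm apart (outside-to-outside). Between them sit 5 shelves, each 27 mm thick and 389 mm deep, spanning the full gap between the sides. The bottom shelf rests on the floor (its underside at z = 0) and the clear gap between one shelf's top and the next shelf's underside is 331 mm.


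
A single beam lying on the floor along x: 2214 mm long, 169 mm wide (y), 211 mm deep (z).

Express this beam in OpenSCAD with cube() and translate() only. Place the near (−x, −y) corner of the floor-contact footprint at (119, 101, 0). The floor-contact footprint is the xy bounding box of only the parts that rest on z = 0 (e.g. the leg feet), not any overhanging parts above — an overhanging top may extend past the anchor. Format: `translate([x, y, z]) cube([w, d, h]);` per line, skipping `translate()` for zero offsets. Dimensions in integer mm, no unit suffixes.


translate([119, 101, 0]) cube([2214, 169, 211]);


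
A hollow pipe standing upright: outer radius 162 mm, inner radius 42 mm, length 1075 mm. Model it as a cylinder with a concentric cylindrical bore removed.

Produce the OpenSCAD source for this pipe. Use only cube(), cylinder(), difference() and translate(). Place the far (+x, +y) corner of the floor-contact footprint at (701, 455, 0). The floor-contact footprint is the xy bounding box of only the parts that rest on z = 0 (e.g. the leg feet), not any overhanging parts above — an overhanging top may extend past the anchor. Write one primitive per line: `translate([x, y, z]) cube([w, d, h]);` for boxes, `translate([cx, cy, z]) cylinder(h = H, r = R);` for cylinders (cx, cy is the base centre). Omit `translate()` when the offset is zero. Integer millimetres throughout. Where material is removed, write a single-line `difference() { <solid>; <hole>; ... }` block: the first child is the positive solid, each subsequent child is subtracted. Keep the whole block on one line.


difference() { translate([539, 293, 0]) cylinder(h = 1075, r = 162); translate([539, 293, 0]) cylinder(h = 1075, r = 42); }


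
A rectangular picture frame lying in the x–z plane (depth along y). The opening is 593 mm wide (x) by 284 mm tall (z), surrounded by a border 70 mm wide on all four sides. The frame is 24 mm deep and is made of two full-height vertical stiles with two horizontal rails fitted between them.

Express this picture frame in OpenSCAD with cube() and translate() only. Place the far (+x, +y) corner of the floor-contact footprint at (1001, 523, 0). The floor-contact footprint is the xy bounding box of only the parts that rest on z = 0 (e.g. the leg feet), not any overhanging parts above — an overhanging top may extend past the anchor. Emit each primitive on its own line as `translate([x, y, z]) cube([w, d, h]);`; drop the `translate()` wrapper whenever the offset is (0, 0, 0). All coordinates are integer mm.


translate([268, 499, 0]) cube([70, 24, 424]);
translate([931, 499, 0]) cube([70, 24, 424]);
translate([338, 499, 0]) cube([593, 24, 70]);
translate([338, 499, 354]) cube([593, 24, 70]);


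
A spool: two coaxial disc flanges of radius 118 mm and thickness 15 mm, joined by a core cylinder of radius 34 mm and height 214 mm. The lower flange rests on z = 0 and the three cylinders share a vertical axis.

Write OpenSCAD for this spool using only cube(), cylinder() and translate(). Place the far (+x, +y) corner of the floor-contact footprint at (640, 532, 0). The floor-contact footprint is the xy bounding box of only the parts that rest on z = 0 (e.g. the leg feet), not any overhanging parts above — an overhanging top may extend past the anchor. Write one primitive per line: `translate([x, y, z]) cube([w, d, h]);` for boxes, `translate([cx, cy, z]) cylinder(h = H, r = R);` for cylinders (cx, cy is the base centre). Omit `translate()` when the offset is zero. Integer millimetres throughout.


translate([522, 414, 0]) cylinder(h = 15, r = 118);
translate([522, 414, 15]) cylinder(h = 214, r = 34);
translate([522, 414, 229]) cylinder(h = 15, r = 118);


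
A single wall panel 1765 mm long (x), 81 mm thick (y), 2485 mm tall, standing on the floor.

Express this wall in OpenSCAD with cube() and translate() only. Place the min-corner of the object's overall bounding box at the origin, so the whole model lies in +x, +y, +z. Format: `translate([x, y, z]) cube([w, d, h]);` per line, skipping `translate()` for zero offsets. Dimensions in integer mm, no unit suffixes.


cube([1765, 81, 2485]);


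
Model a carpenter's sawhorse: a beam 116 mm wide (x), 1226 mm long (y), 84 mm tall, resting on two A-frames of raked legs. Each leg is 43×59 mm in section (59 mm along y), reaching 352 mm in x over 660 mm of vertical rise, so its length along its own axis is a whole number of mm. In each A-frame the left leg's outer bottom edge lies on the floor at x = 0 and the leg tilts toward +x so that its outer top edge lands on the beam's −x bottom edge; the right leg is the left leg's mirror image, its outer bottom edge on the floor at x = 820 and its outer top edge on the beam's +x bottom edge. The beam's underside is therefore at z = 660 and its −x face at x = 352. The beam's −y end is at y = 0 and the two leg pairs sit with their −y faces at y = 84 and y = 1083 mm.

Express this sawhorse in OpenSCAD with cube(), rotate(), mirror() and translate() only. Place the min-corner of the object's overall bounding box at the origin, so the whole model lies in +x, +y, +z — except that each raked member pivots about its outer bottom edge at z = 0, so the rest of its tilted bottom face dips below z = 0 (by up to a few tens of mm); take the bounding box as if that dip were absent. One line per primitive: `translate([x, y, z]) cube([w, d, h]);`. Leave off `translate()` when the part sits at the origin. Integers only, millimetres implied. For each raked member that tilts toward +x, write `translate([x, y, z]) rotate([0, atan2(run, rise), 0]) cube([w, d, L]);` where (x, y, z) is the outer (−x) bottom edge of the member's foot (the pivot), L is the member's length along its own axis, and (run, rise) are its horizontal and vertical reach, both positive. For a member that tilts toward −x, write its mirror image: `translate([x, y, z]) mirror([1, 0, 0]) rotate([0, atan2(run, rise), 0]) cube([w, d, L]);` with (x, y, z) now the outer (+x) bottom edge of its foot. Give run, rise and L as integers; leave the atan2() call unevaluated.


translate([352, 0, 660]) cube([116, 1226, 84]);
translate([0, 84, 0]) rotate([0, atan2(352, 660), 0]) cube([43, 59, 748]);
translate([820, 84, 0]) mirror([1, 0, 0]) rotate([0, atan2(352, 660), 0]) cube([43, 59, 748]);
translate([0, 1083, 0]) rotate([0, atan2(352, 660), 0]) cube([43, 59, 748]);
translate([820, 1083, 0]) mirror([1, 0, 0]) rotate([0, atan2(352, 660), 0]) cube([43, 59, 748]);
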